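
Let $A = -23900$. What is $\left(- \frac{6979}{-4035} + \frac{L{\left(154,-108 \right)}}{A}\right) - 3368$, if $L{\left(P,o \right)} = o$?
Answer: $- \frac{16231544906}{4821825} \approx -3366.3$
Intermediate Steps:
$\left(- \frac{6979}{-4035} + \frac{L{\left(154,-108 \right)}}{A}\right) - 3368 = \left(- \frac{6979}{-4035} - \frac{108}{-23900}\right) - 3368 = \left(\left(-6979\right) \left(- \frac{1}{4035}\right) - - \frac{27}{5975}\right) - 3368 = \left(\frac{6979}{4035} + \frac{27}{5975}\right) - 3368 = \frac{8361694}{4821825} - 3368 = - \frac{16231544906}{4821825}$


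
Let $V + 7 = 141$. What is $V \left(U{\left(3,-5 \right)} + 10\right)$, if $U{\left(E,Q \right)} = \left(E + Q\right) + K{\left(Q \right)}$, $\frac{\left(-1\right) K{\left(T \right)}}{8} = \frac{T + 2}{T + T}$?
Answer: $\frac{3752}{5} \approx 750.4$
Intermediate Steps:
$K{\left(T \right)} = - \frac{4 \left(2 + T\right)}{T}$ ($K{\left(T \right)} = - 8 \frac{T + 2}{T + T} = - 8 \frac{2 + T}{2 T} = - \frac{4 \left(2 + T\right)}{T}$)
$V = 134$ ($V = -7 + 141 = 134$)
$U{\left(E,Q \right)} = -4 + E + Q - \frac{8}{Q}$ ($U{\left(E,Q \right)} = \left(E + Q\right) - \left(4 + \frac{8}{Q}\right) = -4 + E + Q - \frac{8}{Q}$)
$V \left(U{\left(3,-5 \right)} + 10\right) = 134 \left(\left(-4 + 3 - 5 - \frac{8}{-5}\right) + 10\right) = 134 \left(\left(-4 + 3 - 5 - - \frac{8}{5}\right) + 10\right) = 134 \left(\left(-4 + 3 - 5 + \frac{8}{5}\right) + 10\right) = 134 \left(- \frac{22}{5} + 10\right) = 134 \cdot \frac{28}{5} = \frac{3752}{5}$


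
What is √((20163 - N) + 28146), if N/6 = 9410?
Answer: I*√8151 ≈ 90.283*I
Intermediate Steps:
N = 56460 (N = 6*9410 = 56460)
√((20163 - N) + 28146) = √((20163 - 1*56460) + 28146) = √((20163 - 56460) + 28146) = √(-36297 + 28146) = √(-8151) = I*√8151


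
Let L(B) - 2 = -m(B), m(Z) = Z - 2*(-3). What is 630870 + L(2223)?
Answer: 628643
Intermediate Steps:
m(Z) = 6 + Z (m(Z) = Z + 6 = 6 + Z)
L(B) = -4 - B (L(B) = 2 - (6 + B) = 2 + (-6 - B) = -4 - B)
630870 + L(2223) = 630870 + (-4 - 1*2223) = 630870 + (-4 - 2223) = 630870 - 2227 = 628643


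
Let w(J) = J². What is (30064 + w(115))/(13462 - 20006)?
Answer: -43289/6544 ≈ -6.6151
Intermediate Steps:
(30064 + w(115))/(13462 - 20006) = (30064 + 115²)/(13462 - 20006) = (30064 + 13225)/(-6544) = 43289*(-1/6544) = -43289/6544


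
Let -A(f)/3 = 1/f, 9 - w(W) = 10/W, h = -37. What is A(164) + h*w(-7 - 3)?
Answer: -60683/164 ≈ -370.02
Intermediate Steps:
w(W) = 9 - 10/W
A(f) = -3/f
A(164) + h*w(-7 - 3) = -3/164 - 37*(9 - 10/(-7 - 3)) = -3*1/164 - 37*(9 - 10/(-10)) = -3/164 - 37*(9 - 10*(-⅒)) = -3/164 - 37*(9 + 1) = -3/164 - 37*10 = -3/164 - 370 = -60683/164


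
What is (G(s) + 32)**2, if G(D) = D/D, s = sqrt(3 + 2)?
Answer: 1089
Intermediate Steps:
s = sqrt(5) ≈ 2.2361
G(D) = 1
(G(s) + 32)**2 = (1 + 32)**2 = 33**2 = 1089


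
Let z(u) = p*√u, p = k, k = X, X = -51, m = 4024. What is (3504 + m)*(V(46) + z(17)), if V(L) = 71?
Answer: 534488 - 383928*√17 ≈ -1.0485e+6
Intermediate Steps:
k = -51
p = -51
z(u) = -51*√u
(3504 + m)*(V(46) + z(17)) = (3504 + 4024)*(71 - 51*√17) = 7528*(71 - 51*√17) = 534488 - 383928*√17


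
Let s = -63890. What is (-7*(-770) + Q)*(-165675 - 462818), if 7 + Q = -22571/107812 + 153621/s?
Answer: -11646190478460655507/3444054340 ≈ -3.3815e+9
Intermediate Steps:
Q = -33110504601/3444054340 (Q = -7 + (-22571/107812 + 153621/(-63890)) = -7 + (-22571*1/107812 + 153621*(-1/63890)) = -7 + (-22571/107812 - 153621/63890) = -7 - 9002124221/3444054340 = -33110504601/3444054340 ≈ -9.6138)
(-7*(-770) + Q)*(-165675 - 462818) = (-7*(-770) - 33110504601/3444054340)*(-165675 - 462818) = (5390 - 33110504601/3444054340)*(-628493) = (18530342387999/3444054340)*(-628493) = -11646190478460655507/3444054340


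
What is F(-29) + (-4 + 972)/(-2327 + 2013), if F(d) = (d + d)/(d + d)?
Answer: -327/157 ≈ -2.0828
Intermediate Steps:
F(d) = 1 (F(d) = (2*d)/((2*d)) = (2*d)*(1/(2*d)) = 1)
F(-29) + (-4 + 972)/(-2327 + 2013) = 1 + (-4 + 972)/(-2327 + 2013) = 1 + 968/(-314) = 1 + 968*(-1/314) = 1 - 484/157 = -327/157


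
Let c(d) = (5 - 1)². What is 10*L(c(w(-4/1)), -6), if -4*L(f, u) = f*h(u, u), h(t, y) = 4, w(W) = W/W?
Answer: -160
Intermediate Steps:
w(W) = 1
c(d) = 16 (c(d) = 4² = 16)
L(f, u) = -f (L(f, u) = -f*4/4 = -f)
10*L(c(w(-4/1)), -6) = 10*(-1*16) = 10*(-16) = -160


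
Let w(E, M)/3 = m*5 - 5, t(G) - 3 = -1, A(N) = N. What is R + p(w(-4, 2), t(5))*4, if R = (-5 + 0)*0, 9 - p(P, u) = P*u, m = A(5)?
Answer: -444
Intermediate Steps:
m = 5
t(G) = 2 (t(G) = 3 - 1 = 2)
w(E, M) = 60 (w(E, M) = 3*(5*5 - 5) = 3*(25 - 5) = 3*20 = 60)
p(P, u) = 9 - P*u
R = 0 (R = -5*0 = 0)
R + p(w(-4, 2), t(5))*4 = 0 + (9 - 1*60*2)*4 = 0 + (9 - 120)*4 = 0 - 111*4 = 0 - 444 = -444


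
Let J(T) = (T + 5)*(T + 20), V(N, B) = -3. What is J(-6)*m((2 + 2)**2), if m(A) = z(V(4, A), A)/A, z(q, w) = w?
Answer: -14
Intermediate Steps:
J(T) = (5 + T)*(20 + T)
m(A) = 1 (m(A) = A/A = 1)
J(-6)*m((2 + 2)**2) = (100 + (-6)**2 + 25*(-6))*1 = (100 + 36 - 150)*1 = -14*1 = -14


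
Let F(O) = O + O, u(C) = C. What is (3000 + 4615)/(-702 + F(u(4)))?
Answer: -7615/694 ≈ -10.973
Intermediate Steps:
F(O) = 2*O
(3000 + 4615)/(-702 + F(u(4))) = (3000 + 4615)/(-702 + 2*4) = 7615/(-702 + 8) = 7615/(-694) = 7615*(-1/694) = -7615/694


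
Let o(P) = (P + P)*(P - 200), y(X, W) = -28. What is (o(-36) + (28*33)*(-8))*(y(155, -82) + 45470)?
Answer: 436243200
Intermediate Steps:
o(P) = 2*P*(-200 + P) (o(P) = (2*P)*(-200 + P) = 2*P*(-200 + P))
(o(-36) + (28*33)*(-8))*(y(155, -82) + 45470) = (2*(-36)*(-200 - 36) + (28*33)*(-8))*(-28 + 45470) = (2*(-36)*(-236) + 924*(-8))*45442 = (16992 - 7392)*45442 = 9600*45442 = 436243200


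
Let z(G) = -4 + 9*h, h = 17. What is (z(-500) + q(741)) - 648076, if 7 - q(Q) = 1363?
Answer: -649283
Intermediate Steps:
z(G) = 149 (z(G) = -4 + 9*17 = -4 + 153 = 149)
q(Q) = -1356 (q(Q) = 7 - 1*1363 = 7 - 1363 = -1356)
(z(-500) + q(741)) - 648076 = (149 - 1356) - 648076 = -1207 - 648076 = -649283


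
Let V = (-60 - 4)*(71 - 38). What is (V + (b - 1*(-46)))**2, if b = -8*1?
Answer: 4301476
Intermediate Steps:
b = -8
V = -2112 (V = -64*33 = -2112)
(V + (b - 1*(-46)))**2 = (-2112 + (-8 - 1*(-46)))**2 = (-2112 + (-8 + 46))**2 = (-2112 + 38)**2 = (-2074)**2 = 4301476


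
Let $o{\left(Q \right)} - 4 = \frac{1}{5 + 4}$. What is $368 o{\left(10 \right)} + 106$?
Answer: $\frac{14570}{9} \approx 1618.9$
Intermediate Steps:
$o{\left(Q \right)} = \frac{37}{9}$ ($o{\left(Q \right)} = 4 + \frac{1}{5 + 4} = 4 + \frac{1}{9} = \frac{37}{9}$)
$368 o{\left(10 \right)} + 106 = 368 \cdot \frac{37}{9} + 106 = \frac{13616}{9} + 106 = \frac{14570}{9}$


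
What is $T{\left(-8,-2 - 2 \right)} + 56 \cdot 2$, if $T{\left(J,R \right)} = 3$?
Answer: $115$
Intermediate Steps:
$T{\left(-8,-2 - 2 \right)} + 56 \cdot 2 = 3 + 56 \cdot 2 = 3 + 112 = 115$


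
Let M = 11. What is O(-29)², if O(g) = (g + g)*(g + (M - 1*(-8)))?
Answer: 336400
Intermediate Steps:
O(g) = 2*g*(19 + g) (O(g) = (g + g)*(g + (11 - 1*(-8))) = (2*g)*(g + (11 + 8)) = (2*g)*(g + 19) = (2*g)*(19 + g) = 2*g*(19 + g))
O(-29)² = (2*(-29)*(19 - 29))² = (2*(-29)*(-10))² = 580² = 336400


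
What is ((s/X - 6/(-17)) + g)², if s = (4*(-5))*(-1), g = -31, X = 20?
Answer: 254016/289 ≈ 878.95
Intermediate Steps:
s = 20 (s = -20*(-1) = 20)
((s/X - 6/(-17)) + g)² = ((20/20 - 6/(-17)) - 31)² = ((20*(1/20) - 6*(-1/17)) - 31)² = ((1 + 6/17) - 31)² = (23/17 - 31)² = (-504/17)² = 254016/289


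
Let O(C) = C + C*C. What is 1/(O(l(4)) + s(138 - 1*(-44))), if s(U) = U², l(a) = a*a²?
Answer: 1/37284 ≈ 2.6821e-5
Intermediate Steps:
l(a) = a³
O(C) = C + C²
1/(O(l(4)) + s(138 - 1*(-44))) = 1/(4³*(1 + 4³) + (138 - 1*(-44))²) = 1/(64*(1 + 64) + (138 + 44)²) = 1/(64*65 + 182²) = 1/(4160 + 33124) = 1/37284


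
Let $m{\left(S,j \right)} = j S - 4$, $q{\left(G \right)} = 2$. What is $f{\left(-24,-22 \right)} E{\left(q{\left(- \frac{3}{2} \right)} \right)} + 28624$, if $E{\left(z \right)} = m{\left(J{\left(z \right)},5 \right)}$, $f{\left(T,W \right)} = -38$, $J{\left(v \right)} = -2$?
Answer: $29156$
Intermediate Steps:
$m{\left(S,j \right)} = -4 + S j$ ($m{\left(S,j \right)} = S j - 4 = -4 + S j$)
$E{\left(z \right)} = -14$ ($E{\left(z \right)} = -4 - 10 = -14$)
$f{\left(-24,-22 \right)} E{\left(q{\left(- \frac{3}{2} \right)} \right)} + 28624 = \left(-38\right) \left(-14\right) + 28624 = 532 + 28624 = 29156$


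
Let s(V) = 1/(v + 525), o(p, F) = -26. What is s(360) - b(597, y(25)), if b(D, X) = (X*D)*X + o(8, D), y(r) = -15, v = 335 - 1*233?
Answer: -84205472/627 ≈ -1.3430e+5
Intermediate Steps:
v = 102 (v = 335 - 233 = 102)
b(D, X) = -26 + D*X² (b(D, X) = (X*D)*X - 26 = (D*X)*X - 26 = D*X² - 26 = -26 + D*X²)
s(V) = 1/627 (s(V) = 1/(102 + 525) = 1/627)
s(360) - b(597, y(25)) = 1/627 - (-26 + 597*(-15)²) = 1/627 - (-26 + 597*225) = 1/627 - (-26 + 134325) = 1/627 - 1*134299 = 1/627 - 134299 = -84205472/627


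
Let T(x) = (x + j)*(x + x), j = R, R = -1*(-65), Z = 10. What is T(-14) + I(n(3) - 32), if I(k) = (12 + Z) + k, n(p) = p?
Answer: -1435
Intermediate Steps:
R = 65
j = 65
T(x) = 2*x*(65 + x) (T(x) = (x + 65)*(x + x) = (65 + x)*(2*x) = 2*x*(65 + x))
I(k) = 22 + k (I(k) = (12 + 10) + k = 22 + k)
T(-14) + I(n(3) - 32) = 2*(-14)*(65 - 14) + (22 + (3 - 32)) = 2*(-14)*51 + (22 - 29) = -1428 - 7 = -1435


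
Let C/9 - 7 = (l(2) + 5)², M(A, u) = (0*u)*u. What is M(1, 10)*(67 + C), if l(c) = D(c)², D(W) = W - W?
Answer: 0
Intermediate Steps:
D(W) = 0
l(c) = 0 (l(c) = 0² = 0)
M(A, u) = 0 (M(A, u) = 0*u = 0)
C = 288 (C = 63 + 9*(0 + 5)² = 63 + 9*5² = 63 + 9*25 = 63 + 225 = 288)
M(1, 10)*(67 + C) = 0*(67 + 288) = 0*355 = 0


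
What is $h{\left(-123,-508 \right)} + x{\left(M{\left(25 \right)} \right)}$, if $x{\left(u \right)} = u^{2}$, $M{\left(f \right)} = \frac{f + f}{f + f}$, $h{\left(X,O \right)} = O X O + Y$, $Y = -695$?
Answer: $-31742566$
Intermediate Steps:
$h{\left(X,O \right)} = -695 + X O^{2}$ ($h{\left(X,O \right)} = O X O - 695 = X O^{2} - 695 = -695 + X O^{2}$)
$M{\left(f \right)} = 1$ ($M{\left(f \right)} = \frac{2 f}{2 f} = 2 f \frac{1}{2 f} = 1$)
$h{\left(-123,-508 \right)} + x{\left(M{\left(25 \right)} \right)} = \left(-695 - 123 \left(-508\right)^{2}\right) + 1^{2} = \left(-695 - 31741872\right) + 1 = -31742567 + 1 = -31742566$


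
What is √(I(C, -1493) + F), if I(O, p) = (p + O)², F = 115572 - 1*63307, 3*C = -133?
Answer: √21740929/3 ≈ 1554.2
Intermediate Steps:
C = -133/3 (C = (⅓)*(-133) = -133/3 ≈ -44.333)
F = 52265 (F = 115572 - 63307 = 52265)
I(O, p) = (O + p)²
√(I(C, -1493) + F) = √((-133/3 - 1493)² + 52265) = √((-4612/3)² + 52265) = √(21270544/9 + 52265) = √(21740929/9) = √21740929/3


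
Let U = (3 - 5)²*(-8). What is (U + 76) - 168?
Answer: -124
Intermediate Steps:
U = -32 (U = (-2)²*(-8) = 4*(-8) = -32)
(U + 76) - 168 = (-32 + 76) - 168 = 44 - 168 = -124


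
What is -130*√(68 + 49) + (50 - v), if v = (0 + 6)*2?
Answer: 38 - 390*√13 ≈ -1368.2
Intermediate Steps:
v = 12 (v = 6*2 = 12)
-130*√(68 + 49) + (50 - v) = -130*√(68 + 49) + (50 - 1*12) = -390*√13 + (50 - 12) = -390*√13 + 38 = 38 - 390*√13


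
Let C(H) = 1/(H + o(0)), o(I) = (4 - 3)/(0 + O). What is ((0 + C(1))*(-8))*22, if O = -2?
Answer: -352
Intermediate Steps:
o(I) = -½ (o(I) = (4 - 3)/(0 - 2) = 1/(-2) = 1*(-½) = -½)
C(H) = 1/(-½ + H) (C(H) = 1/(H - ½) = 1/(-½ + H))
((0 + C(1))*(-8))*22 = ((0 + 2/(-1 + 2*1))*(-8))*22 = ((0 + 2/(-1 + 2))*(-8))*22 = ((0 + 2/1)*(-8))*22 = ((0 + 2*1)*(-8))*22 = ((0 + 2)*(-8))*22 = (2*(-8))*22 = -16*22 = -352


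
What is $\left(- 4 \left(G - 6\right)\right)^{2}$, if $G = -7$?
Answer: $2704$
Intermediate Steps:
$\left(- 4 \left(G - 6\right)\right)^{2} = \left(- 4 \left(-7 - 6\right)\right)^{2} = \left(\left(-4\right) \left(-13\right)\right)^{2} = 52^{2} = 2704$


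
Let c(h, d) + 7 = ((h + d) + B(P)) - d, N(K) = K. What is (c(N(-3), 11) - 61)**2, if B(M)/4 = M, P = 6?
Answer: 2209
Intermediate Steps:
B(M) = 4*M
c(h, d) = 17 + h (c(h, d) = -7 + (((h + d) + 4*6) - d) = -7 + (((d + h) + 24) - d) = -7 + ((24 + d + h) - d) = -7 + (24 + h) = 17 + h)
(c(N(-3), 11) - 61)**2 = ((17 - 3) - 61)**2 = (14 - 61)**2 = (-47)**2 = 2209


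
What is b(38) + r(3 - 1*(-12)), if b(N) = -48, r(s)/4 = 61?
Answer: 196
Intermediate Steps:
r(s) = 244 (r(s) = 4*61 = 244)
b(38) + r(3 - 1*(-12)) = -48 + 244 = 196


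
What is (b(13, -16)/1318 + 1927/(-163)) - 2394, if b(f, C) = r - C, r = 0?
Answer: -258424887/107417 ≈ -2405.8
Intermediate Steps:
b(f, C) = -C (b(f, C) = 0 - C = -C)
(b(13, -16)/1318 + 1927/(-163)) - 2394 = (-1*(-16)/1318 + 1927/(-163)) - 2394 = (16*(1/1318) + 1927*(-1/163)) - 2394 = (8/659 - 1927/163) - 2394 = -1268589/107417 - 2394 = -258424887/107417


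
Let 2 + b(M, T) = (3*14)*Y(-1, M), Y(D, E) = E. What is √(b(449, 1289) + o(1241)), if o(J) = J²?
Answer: √1558937 ≈ 1248.6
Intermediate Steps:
b(M, T) = -2 + 42*M (b(M, T) = -2 + (3*14)*M = -2 + 42*M)
√(b(449, 1289) + o(1241)) = √((-2 + 42*449) + 1241²) = √((-2 + 18858) + 1540081) = √(18856 + 1540081) = √1558937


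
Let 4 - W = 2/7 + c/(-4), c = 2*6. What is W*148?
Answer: 6956/7 ≈ 993.71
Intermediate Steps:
c = 12
W = 47/7 (W = 4 - (2/7 + 12/(-4)) = 4 - (2*(⅐) + 12*(-¼)) = 4 - (2/7 - 3) = 4 - 1*(-19/7) = 4 + 19/7 = 47/7 ≈ 6.7143)
W*148 = (47/7)*148 = 6956/7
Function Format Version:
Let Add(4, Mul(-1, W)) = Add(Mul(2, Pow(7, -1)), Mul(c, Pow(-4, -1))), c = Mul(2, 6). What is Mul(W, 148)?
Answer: Rational(6956, 7) ≈ 993.71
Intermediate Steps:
c = 12
W = Rational(47, 7) (W = Add(4, Mul(-1, Add(Mul(2, Pow(7, -1)), Mul(12, Pow(-4, -1))))) = Add(4, Mul(-1, Add(Mul(2, Rational(1, 7)), Mul(12, Rational(-1, 4))))) = Add(4, Mul(-1, Add(Rational(2, 7), -3))) = Add(4, Mul(-1, Rational(-19, 7))) = Add(4, Rational(19, 7)) = Rational(47, 7) ≈ 6.7143)
Mul(W, 148) = Mul(Rational(47, 7), 148) = Rational(6956, 7)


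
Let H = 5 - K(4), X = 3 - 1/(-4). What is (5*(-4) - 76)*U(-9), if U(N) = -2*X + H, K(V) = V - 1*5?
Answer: 48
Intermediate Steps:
K(V) = -5 + V (K(V) = V - 5 = -5 + V)
X = 13/4 (X = 3 - 1*(-1/4) = 3 + 1/4 = 13/4 ≈ 3.2500)
H = 6 (H = 5 - (-5 + 4) = 5 - 1*(-1) = 5 + 1 = 6)
U(N) = -1/2 (U(N) = -2*13/4 + 6 = -13/2 + 6 = -1/2)
(5*(-4) - 76)*U(-9) = (5*(-4) - 76)*(-1/2) = (-20 - 76)*(-1/2) = -96*(-1/2) = 48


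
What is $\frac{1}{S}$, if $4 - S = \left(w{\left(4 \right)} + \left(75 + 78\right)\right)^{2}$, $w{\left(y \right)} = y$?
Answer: $- \frac{1}{24645} \approx -4.0576 \cdot 10^{-5}$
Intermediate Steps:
$S = -24645$ ($S = 4 - \left(4 + \left(75 + 78\right)\right)^{2} = 4 - \left(4 + 153\right)^{2} = 4 - 157^{2} = 4 - 24649 = -24645$)
$\frac{1}{S} = \frac{1}{-24645} = - \frac{1}{24645}$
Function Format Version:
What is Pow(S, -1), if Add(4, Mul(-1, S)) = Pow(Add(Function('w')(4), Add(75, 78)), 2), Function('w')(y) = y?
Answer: Rational(-1, 24645) ≈ -4.0576e-5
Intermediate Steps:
S = -24645 (S = Add(4, Mul(-1, Pow(Add(4, Add(75, 78)), 2))) = Add(4, Mul(-1, Pow(Add(4, 153), 2))) = Add(4, Mul(-1, Pow(157, 2))) = Add(4, Mul(-1, 24649)) = Add(4, -24649) = -24645)
Pow(S, -1) = Pow(-24645, -1) = Rational(-1, 24645)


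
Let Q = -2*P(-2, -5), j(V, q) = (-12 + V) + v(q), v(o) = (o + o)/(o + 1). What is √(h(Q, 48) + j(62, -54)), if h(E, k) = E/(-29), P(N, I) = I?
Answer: 6*√3392159/1537 ≈ 7.1898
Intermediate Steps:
v(o) = 2*o/(1 + o) (v(o) = (2*o)/(1 + o) = 2*o/(1 + o))
j(V, q) = -12 + V + 2*q/(1 + q) (j(V, q) = (-12 + V) + 2*q/(1 + q) = -12 + V + 2*q/(1 + q))
Q = 10 (Q = -2*(-5) = 10)
h(E, k) = -E/29 (h(E, k) = E*(-1/29) = -E/29)
√(h(Q, 48) + j(62, -54)) = √(-1/29*10 + (2*(-54) + (1 - 54)*(-12 + 62))/(1 - 54)) = √(-10/29 + (-108 - 53*50)/(-53)) = √(-10/29 - (-108 - 2650)/53) = √(-10/29 - 1/53*(-2758)) = √(-10/29 + 2758/53) = √(79452/1537) = 6*√3392159/1537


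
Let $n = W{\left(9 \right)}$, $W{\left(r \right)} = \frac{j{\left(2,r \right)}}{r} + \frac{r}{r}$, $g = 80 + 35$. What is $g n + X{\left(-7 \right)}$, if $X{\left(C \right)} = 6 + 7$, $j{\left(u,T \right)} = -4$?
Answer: $\frac{692}{9} \approx 76.889$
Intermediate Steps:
$g = 115$
$W{\left(r \right)} = 1 - \frac{4}{r}$ ($W{\left(r \right)} = - \frac{4}{r} + \frac{r}{r} = - \frac{4}{r} + 1 = 1 - \frac{4}{r}$)
$X{\left(C \right)} = 13$
$n = \frac{5}{9}$ ($n = \frac{-4 + 9}{9} = \frac{1}{9} \cdot 5 = \frac{5}{9} \approx 0.55556$)
$g n + X{\left(-7 \right)} = 115 \cdot \frac{5}{9} + 13 = \frac{575}{9} + 13 = \frac{692}{9}$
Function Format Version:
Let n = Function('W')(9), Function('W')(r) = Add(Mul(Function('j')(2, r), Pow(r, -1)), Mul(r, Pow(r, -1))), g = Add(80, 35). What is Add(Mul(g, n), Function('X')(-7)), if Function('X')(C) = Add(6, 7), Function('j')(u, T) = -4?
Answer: Rational(692, 9) ≈ 76.889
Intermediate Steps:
g = 115
Function('W')(r) = Add(1, Mul(-4, Pow(r, -1))) (Function('W')(r) = Add(Mul(-4, Pow(r, -1)), Mul(r, Pow(r, -1))) = Add(Mul(-4, Pow(r, -1)), 1) = Add(1, Mul(-4, Pow(r, -1))))
Function('X')(C) = 13
n = Rational(5, 9) (n = Mul(Pow(9, -1), Add(-4, 9)) = Mul(Rational(1, 9), 5) = Rational(5, 9) ≈ 0.55556)
Add(Mul(g, n), Function('X')(-7)) = Add(Mul(115, Rational(5, 9)), 13) = Add(Rational(575, 9), 13) = Rational(692, 9)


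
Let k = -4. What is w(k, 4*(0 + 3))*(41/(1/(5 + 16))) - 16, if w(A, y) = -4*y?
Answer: -41344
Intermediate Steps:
w(k, 4*(0 + 3))*(41/(1/(5 + 16))) - 16 = (-16*(0 + 3))*(41/(1/(5 + 16))) - 16 = (-16*3)*(41/(1/21)) - 16 = (-4*12)*(41/(1/21)) - 16 = -1968*21 - 16 = -48*861 - 16 = -41328 - 16 = -41344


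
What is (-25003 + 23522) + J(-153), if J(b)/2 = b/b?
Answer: -1479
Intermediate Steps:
J(b) = 2 (J(b) = 2*(b/b) = 2*1 = 2)
(-25003 + 23522) + J(-153) = (-25003 + 23522) + 2 = -1481 + 2 = -1479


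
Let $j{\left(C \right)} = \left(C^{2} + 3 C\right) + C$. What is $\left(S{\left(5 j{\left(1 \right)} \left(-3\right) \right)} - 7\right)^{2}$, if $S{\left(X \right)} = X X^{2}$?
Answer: $177984421924$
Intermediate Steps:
$j{\left(C \right)} = C^{2} + 4 C$
$S{\left(X \right)} = X^{3}$
$\left(S{\left(5 j{\left(1 \right)} \left(-3\right) \right)} - 7\right)^{2} = \left(\left(5 \cdot 1 \left(4 + 1\right) \left(-3\right)\right)^{3} - 7\right)^{2} = \left(\left(5 \cdot 1 \cdot 5 \left(-3\right)\right)^{3} - 7\right)^{2} = \left(\left(5 \cdot 5 \left(-3\right)\right)^{3} - 7\right)^{2} = \left(\left(25 \left(-3\right)\right)^{3} - 7\right)^{2} = \left(\left(-75\right)^{3} - 7\right)^{2} = \left(-421875 - 7\right)^{2} = \left(-421882\right)^{2} = 177984421924$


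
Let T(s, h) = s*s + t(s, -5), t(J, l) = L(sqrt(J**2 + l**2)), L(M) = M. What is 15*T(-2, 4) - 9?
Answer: 51 + 15*sqrt(29) ≈ 131.78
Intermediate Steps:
t(J, l) = sqrt(J**2 + l**2)
T(s, h) = s**2 + sqrt(25 + s**2) (T(s, h) = s*s + sqrt(s**2 + (-5)**2) = s**2 + sqrt(s**2 + 25) = s**2 + sqrt(25 + s**2))
15*T(-2, 4) - 9 = 15*((-2)**2 + sqrt(25 + (-2)**2)) - 9 = 15*(4 + sqrt(25 + 4)) - 9 = 15*(4 + sqrt(29)) - 9 = (60 + 15*sqrt(29)) - 9 = 51 + 15*sqrt(29)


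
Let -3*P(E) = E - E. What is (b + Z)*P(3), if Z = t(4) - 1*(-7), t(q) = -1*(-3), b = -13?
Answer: 0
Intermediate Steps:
t(q) = 3
P(E) = 0 (P(E) = -(E - E)/3 = -1/3*0 = 0)
Z = 10 (Z = 3 - 1*(-7) = 3 + 7 = 10)
(b + Z)*P(3) = (-13 + 10)*0 = -3*0 = 0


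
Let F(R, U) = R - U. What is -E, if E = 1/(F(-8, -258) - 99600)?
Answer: 1/99350 ≈ 1.0065e-5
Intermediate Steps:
E = -1/99350 (E = 1/((-8 - 1*(-258)) - 99600) = 1/((-8 + 258) - 99600) = 1/(250 - 99600) = 1/(-99350) = -1/99350 ≈ -1.0065e-5)
-E = -1*(-1/99350) = 1/99350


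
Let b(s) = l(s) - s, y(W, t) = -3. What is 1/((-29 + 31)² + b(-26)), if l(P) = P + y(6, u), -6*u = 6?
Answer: 1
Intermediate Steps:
u = -1 (u = -⅙*6 = -1)
l(P) = -3 + P (l(P) = P - 3 = -3 + P)
b(s) = -3 (b(s) = (-3 + s) - s = -3)
1/((-29 + 31)² + b(-26)) = 1/((-29 + 31)² - 3) = 1/(2² - 3) = 1/(4 - 3) = 1/1 = 1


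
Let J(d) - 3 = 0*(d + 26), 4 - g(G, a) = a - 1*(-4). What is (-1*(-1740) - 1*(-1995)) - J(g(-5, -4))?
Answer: 3732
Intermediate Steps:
g(G, a) = -a (g(G, a) = 4 - (a - 1*(-4)) = 4 - (a + 4) = 4 - (4 + a) = 4 + (-4 - a) = -a)
J(d) = 3 (J(d) = 3 + 0*(d + 26) = 3 + 0*(26 + d) = 3 + 0 = 3)
(-1*(-1740) - 1*(-1995)) - J(g(-5, -4)) = (-1*(-1740) - 1*(-1995)) - 1*3 = (1740 + 1995) - 3 = 3735 - 3 = 3732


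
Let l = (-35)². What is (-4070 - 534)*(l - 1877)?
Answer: 3001808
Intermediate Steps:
l = 1225
(-4070 - 534)*(l - 1877) = (-4070 - 534)*(1225 - 1877) = -4604*(-652) = 3001808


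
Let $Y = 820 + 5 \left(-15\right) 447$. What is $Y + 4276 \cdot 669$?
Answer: $2827939$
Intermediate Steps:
$Y = -32705$ ($Y = 820 - 33525 = -32705$)
$Y + 4276 \cdot 669 = -32705 + 4276 \cdot 669 = -32705 + 2860644 = 2827939$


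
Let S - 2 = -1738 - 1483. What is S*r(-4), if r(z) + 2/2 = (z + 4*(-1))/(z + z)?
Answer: 0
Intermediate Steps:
S = -3219 (S = 2 + (-1738 - 1483) = 2 - 3221 = -3219)
r(z) = -1 + (-4 + z)/(2*z) (r(z) = -1 + (z + 4*(-1))/(z + z) = -1 + (z - 4)/((2*z)) = -1 + (-4 + z)*(1/(2*z)) = -1 + (-4 + z)/(2*z))
S*r(-4) = -3219*(-4 - 1*(-4))/(2*(-4)) = -3219*(-1)*(-4 + 4)/(2*4) = -3219*(-1)*0/(2*4) = -3219*0 = 0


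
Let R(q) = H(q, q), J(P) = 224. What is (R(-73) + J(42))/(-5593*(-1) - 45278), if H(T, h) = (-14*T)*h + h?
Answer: 14891/7937 ≈ 1.8762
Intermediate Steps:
H(T, h) = h - 14*T*h (H(T, h) = -14*T*h + h = h - 14*T*h)
R(q) = q*(1 - 14*q)
(R(-73) + J(42))/(-5593*(-1) - 45278) = (-73*(1 - 14*(-73)) + 224)/(-5593*(-1) - 45278) = (-73*(1 + 1022) + 224)/(5593 - 45278) = (-73*1023 + 224)/(-39685) = (-74679 + 224)*(-1/39685) = -74455*(-1/39685) = 14891/7937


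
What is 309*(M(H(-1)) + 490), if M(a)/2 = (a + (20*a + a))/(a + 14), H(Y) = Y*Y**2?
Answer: 1954734/13 ≈ 1.5036e+5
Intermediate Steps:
H(Y) = Y**3
M(a) = 44*a/(14 + a) (M(a) = 2*((a + (20*a + a))/(a + 14)) = 2*((a + 21*a)/(14 + a)) = 2*((22*a)/(14 + a)) = 2*(22*a/(14 + a)) = 44*a/(14 + a))
309*(M(H(-1)) + 490) = 309*(44*(-1)**3/(14 + (-1)**3) + 490) = 309*(44*(-1)/(14 - 1) + 490) = 309*(44*(-1)/13 + 490) = 309*(44*(-1)*(1/13) + 490) = 309*(-44/13 + 490) = 309*(6326/13) = 1954734/13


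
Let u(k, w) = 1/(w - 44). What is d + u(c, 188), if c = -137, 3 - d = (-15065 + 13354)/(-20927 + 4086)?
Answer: 7045769/2425104 ≈ 2.9053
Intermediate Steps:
d = 48812/16841 (d = 3 - (-15065 + 13354)/(-20927 + 4086) = 3 - (-1711)/(-16841) = 3 - (-1711)*(-1)/16841 = 3 - 1*1711/16841 = 3 - 1711/16841 = 48812/16841 ≈ 2.8984)
u(k, w) = 1/(-44 + w)
d + u(c, 188) = 48812/16841 + 1/(-44 + 188) = 48812/16841 + 1/144 = 7045769/2425104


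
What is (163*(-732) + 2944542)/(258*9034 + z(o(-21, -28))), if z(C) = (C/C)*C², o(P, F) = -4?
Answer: 1412613/1165394 ≈ 1.2121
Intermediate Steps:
z(C) = C² (z(C) = 1*C² = C²)
(163*(-732) + 2944542)/(258*9034 + z(o(-21, -28))) = (163*(-732) + 2944542)/(258*9034 + (-4)²) = (-119316 + 2944542)/(2330772 + 16) = 2825226/2330788 = 2825226*(1/2330788) = 1412613/1165394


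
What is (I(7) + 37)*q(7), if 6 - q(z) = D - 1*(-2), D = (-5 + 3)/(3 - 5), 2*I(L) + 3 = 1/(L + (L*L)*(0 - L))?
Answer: 23855/224 ≈ 106.50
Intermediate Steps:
I(L) = -3/2 + 1/(2*(L - L³)) (I(L) = -3/2 + 1/(2*(L + (L*L)*(0 - L))) = -3/2 + 1/(2*(L + L²*(-L))) = -3/2 + 1/(2*(L - L³)))
D = 1 (D = -2/(-2) = -2*(-½) = 1)
q(z) = 3 (q(z) = 6 - (1 - 1*(-2)) = 6 - (1 + 2) = 6 - 1*3 = 6 - 3 = 3)
(I(7) + 37)*q(7) = ((½)*(-1 - 3*7³ + 3*7)/(7*(-1 + 7²)) + 37)*3 = ((½)*(⅐)*(-1 - 3*343 + 21)/(-1 + 49) + 37)*3 = ((½)*(⅐)*(-1 - 1029 + 21)/48 + 37)*3 = ((½)*(⅐)*(1/48)*(-1009) + 37)*3 = (-1009/672 + 37)*3 = (23855/672)*3 = 23855/224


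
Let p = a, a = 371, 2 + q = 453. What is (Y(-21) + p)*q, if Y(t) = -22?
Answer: 157399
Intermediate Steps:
q = 451 (q = -2 + 453 = 451)
p = 371
(Y(-21) + p)*q = (-22 + 371)*451 = 349*451 = 157399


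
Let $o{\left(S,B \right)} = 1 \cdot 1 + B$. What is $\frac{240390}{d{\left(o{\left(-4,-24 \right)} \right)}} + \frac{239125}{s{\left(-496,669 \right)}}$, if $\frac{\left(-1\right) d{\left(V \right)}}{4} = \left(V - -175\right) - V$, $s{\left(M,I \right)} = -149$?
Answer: $- \frac{20320561}{10430} \approx -1948.3$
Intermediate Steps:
$o{\left(S,B \right)} = 1 + B$
$d{\left(V \right)} = -700$ ($d{\left(V \right)} = - 4 \left(\left(V - -175\right) - V\right) = - 4 \left(\left(V + 175\right) - V\right) = - 4 \left(\left(175 + V\right) - V\right) = \left(-4\right) 175 = -700$)
$\frac{240390}{d{\left(o{\left(-4,-24 \right)} \right)}} + \frac{239125}{s{\left(-496,669 \right)}} = \frac{240390}{-700} + \frac{239125}{-149} = 240390 \left(- \frac{1}{700}\right) + 239125 \left(- \frac{1}{149}\right) = - \frac{24039}{70} - \frac{239125}{149} = - \frac{20320561}{10430}$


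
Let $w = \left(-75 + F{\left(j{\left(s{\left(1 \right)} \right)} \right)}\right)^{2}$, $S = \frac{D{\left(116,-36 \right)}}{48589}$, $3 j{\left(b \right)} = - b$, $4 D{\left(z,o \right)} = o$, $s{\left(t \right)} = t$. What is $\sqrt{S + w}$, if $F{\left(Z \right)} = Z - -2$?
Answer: $\frac{7 \sqrt{2331981972259}}{145767} \approx 73.333$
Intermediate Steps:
$D{\left(z,o \right)} = \frac{o}{4}$
$j{\left(b \right)} = - \frac{b}{3}$ ($j{\left(b \right)} = \frac{\left(-1\right) b}{3} = - \frac{b}{3}$)
$F{\left(Z \right)} = 2 + Z$ ($F{\left(Z \right)} = Z + 2 = 2 + Z$)
$S = - \frac{9}{48589}$ ($S = \frac{\frac{1}{4} \left(-36\right)}{48589} = \left(-9\right) \frac{1}{48589} = - \frac{9}{48589} \approx -0.00018523$)
$w = \frac{48400}{9}$ ($w = \left(-75 + \left(2 - \frac{1}{3}\right)\right)^{2} = \left(-75 + \frac{5}{3}\right)^{2} = \left(- \frac{220}{3}\right)^{2} = \frac{48400}{9} \approx 5377.8$)
$\sqrt{S + w} = \sqrt{- \frac{9}{48589} + \frac{48400}{9}} = \sqrt{\frac{2351707519}{437301}} = \frac{7 \sqrt{2331981972259}}{145767}$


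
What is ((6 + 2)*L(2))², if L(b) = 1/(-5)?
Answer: 64/25 ≈ 2.5600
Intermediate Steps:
L(b) = -⅕
((6 + 2)*L(2))² = ((6 + 2)*(-⅕))² = (8*(-⅕))² = (-8/5)² = 64/25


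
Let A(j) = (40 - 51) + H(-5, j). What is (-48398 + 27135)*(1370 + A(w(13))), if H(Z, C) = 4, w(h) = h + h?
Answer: -28981469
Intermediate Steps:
w(h) = 2*h
A(j) = -7 (A(j) = (40 - 51) + 4 = -11 + 4 = -7)
(-48398 + 27135)*(1370 + A(w(13))) = (-48398 + 27135)*(1370 - 7) = -21263*1363 = -28981469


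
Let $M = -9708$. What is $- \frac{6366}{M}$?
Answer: $\frac{1061}{1618} \approx 0.65575$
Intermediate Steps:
$- \frac{6366}{M} = - \frac{6366}{-9708} = \left(-6366\right) \left(- \frac{1}{9708}\right) = \frac{1061}{1618}$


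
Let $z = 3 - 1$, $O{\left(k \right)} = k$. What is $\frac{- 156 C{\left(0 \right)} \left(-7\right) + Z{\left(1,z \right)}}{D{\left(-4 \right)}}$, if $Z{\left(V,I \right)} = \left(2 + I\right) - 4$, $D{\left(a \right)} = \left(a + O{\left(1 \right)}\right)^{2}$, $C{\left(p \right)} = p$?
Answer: $0$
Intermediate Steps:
$z = 2$ ($z = 3 - 1 = 2$)
$D{\left(a \right)} = \left(1 + a\right)^{2}$ ($D{\left(a \right)} = \left(a + 1\right)^{2} = \left(1 + a\right)^{2}$)
$Z{\left(V,I \right)} = -2 + I$
$\frac{- 156 C{\left(0 \right)} \left(-7\right) + Z{\left(1,z \right)}}{D{\left(-4 \right)}} = \frac{- 156 \cdot 0 \left(-7\right) + \left(-2 + 2\right)}{\left(1 - 4\right)^{2}} = \frac{\left(-156\right) 0 + 0}{\left(-3\right)^{2}} = \frac{0 + 0}{9} = 0 \cdot \frac{1}{9} = 0$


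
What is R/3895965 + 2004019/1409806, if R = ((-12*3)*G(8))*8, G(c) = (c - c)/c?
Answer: 2004019/1409806 ≈ 1.4215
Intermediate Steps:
G(c) = 0 (G(c) = 0/c = 0)
R = 0 (R = (-12*3*0)*8 = -36*0*8 = 0*8 = 0)
R/3895965 + 2004019/1409806 = 0/3895965 + 2004019/1409806 = 0*(1/3895965) + 2004019*(1/1409806) = 0 + 2004019/1409806 = 2004019/1409806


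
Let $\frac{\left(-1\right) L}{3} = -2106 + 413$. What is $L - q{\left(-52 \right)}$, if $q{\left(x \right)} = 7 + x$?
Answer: $5124$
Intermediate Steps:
$L = 5079$ ($L = - 3 \left(-2106 + 413\right) = \left(-3\right) \left(-1693\right) = 5079$)
$L - q{\left(-52 \right)} = 5079 - \left(7 - 52\right) = 5079 - -45 = 5079 + 45 = 5124$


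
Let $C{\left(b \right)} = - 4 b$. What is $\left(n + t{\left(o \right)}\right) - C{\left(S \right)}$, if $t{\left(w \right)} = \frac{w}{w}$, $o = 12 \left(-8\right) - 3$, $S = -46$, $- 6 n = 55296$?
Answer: $-9399$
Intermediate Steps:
$n = -9216$ ($n = \left(- \frac{1}{6}\right) 55296 = -9216$)
$o = -99$ ($o = -96 - 3 = -99$)
$t{\left(w \right)} = 1$
$\left(n + t{\left(o \right)}\right) - C{\left(S \right)} = \left(-9216 + 1\right) - \left(-4\right) \left(-46\right) = -9215 - 184 = -9399$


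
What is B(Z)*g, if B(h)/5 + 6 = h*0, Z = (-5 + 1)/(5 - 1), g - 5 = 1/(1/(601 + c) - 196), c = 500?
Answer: -6467244/43159 ≈ -149.85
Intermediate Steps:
g = 1077874/215795 (g = 5 + 1/(1/(601 + 500) - 196) = 5 + 1/(1/1101 - 196) = 5 + 1/(-215795/1101) = 5 - 1101/215795 = 1077874/215795 ≈ 4.9949)
Z = -1 (Z = -4/4 = -4*¼ = -1)
B(h) = -30 (B(h) = -30 + 5*(h*0) = -30 + 5*0 = -30 + 0 = -30)
B(Z)*g = -30*1077874/215795 = -6467244/43159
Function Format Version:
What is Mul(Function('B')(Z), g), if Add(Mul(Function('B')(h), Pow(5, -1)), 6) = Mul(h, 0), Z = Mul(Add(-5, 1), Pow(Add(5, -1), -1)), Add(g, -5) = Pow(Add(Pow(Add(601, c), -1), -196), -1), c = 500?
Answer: Rational(-6467244, 43159) ≈ -149.85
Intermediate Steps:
g = Rational(1077874, 215795) (g = Add(5, Pow(Add(Pow(Add(601, 500), -1), -196), -1)) = Add(5, Pow(Add(Pow(1101, -1), -196), -1)) = Add(5, Pow(Add(Rational(1, 1101), -196), -1)) = Add(5, Pow(Rational(-215795, 1101), -1)) = Add(5, Rational(-1101, 215795)) = Rational(1077874, 215795) ≈ 4.9949)
Z = -1 (Z = Mul(-4, Pow(4, -1)) = Mul(-4, Rational(1, 4)) = -1)
Function('B')(h) = -30 (Function('B')(h) = Add(-30, Mul(5, Mul(h, 0))) = Add(-30, Mul(5, 0)) = Add(-30, 0) = -30)
Mul(Function('B')(Z), g) = Mul(-30, Rational(1077874, 215795)) = Rational(-6467244, 43159)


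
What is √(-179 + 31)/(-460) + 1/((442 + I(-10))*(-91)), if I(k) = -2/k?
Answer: -5/201201 - I*√37/230 ≈ -2.4851e-5 - 0.026447*I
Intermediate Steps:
√(-179 + 31)/(-460) + 1/((442 + I(-10))*(-91)) = √(-179 + 31)/(-460) + 1/((442 - 2/(-10))*(-91)) = √(-148)*(-1/460) - 1/91/(442 - 2*(-⅒)) = (2*I*√37)*(-1/460) - 1/91/(442 + ⅕) = -I*√37/230 - 1/91/(2211/5) = -I*√37/230 + (5/2211)*(-1/91) = -I*√37/230 - 5/201201 = -5/201201 - I*√37/230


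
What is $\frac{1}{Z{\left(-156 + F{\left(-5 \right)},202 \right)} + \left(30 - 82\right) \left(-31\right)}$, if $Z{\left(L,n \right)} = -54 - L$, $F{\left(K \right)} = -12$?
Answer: $\frac{1}{1726} \approx 0.00057937$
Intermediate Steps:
$\frac{1}{Z{\left(-156 + F{\left(-5 \right)},202 \right)} + \left(30 - 82\right) \left(-31\right)} = \frac{1}{\left(-54 - \left(-156 - 12\right)\right) + \left(30 - 82\right) \left(-31\right)} = \frac{1}{\left(-54 - -168\right) - -1612} = \frac{1}{\left(-54 + 168\right) + 1612} = \frac{1}{114 + 1612} = \frac{1}{1726}$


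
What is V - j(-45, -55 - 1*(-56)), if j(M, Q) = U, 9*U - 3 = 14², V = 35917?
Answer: 323054/9 ≈ 35895.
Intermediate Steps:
U = 199/9 (U = ⅓ + (⅑)*14² = ⅓ + (⅑)*196 = ⅓ + 196/9 = 199/9 ≈ 22.111)
j(M, Q) = 199/9
V - j(-45, -55 - 1*(-56)) = 35917 - 1*199/9 = 35917 - 199/9 = 323054/9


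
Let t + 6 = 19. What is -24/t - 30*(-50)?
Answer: 19476/13 ≈ 1498.2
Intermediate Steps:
t = 13 (t = -6 + 19 = 13)
-24/t - 30*(-50) = -24/13 - 30*(-50) = -24*1/13 + 1500 = -24/13 + 1500 = 19476/13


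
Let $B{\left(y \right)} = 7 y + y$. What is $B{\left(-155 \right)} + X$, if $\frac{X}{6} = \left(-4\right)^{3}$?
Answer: $-1624$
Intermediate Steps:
$X = -384$ ($X = 6 \left(-4\right)^{3} = 6 \left(-64\right) = -384$)
$B{\left(y \right)} = 8 y$
$B{\left(-155 \right)} + X = 8 \left(-155\right) - 384 = -1240 - 384 = -1624$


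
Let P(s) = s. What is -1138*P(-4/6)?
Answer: 2276/3 ≈ 758.67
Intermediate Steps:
-1138*P(-4/6) = -(-4552)/6 = -1138*(-2/3) = 2276/3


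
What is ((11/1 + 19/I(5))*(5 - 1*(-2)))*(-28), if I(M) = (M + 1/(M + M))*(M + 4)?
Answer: -1026844/459 ≈ -2237.1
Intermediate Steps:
I(M) = (4 + M)*(M + 1/(2*M)) (I(M) = (M + 1/(2*M))*(4 + M) = (4 + M)*(M + 1/(2*M)))
((11/1 + 19/I(5))*(5 - 1*(-2)))*(-28) = ((11/1 + 19/(½ + 5² + 2/5 + 4*5))*(5 - 1*(-2)))*(-28) = ((11*1 + 19/(½ + 25 + 2*(⅕) + 20))*(5 + 2))*(-28) = ((11 + 19/(½ + 25 + ⅖ + 20))*7)*(-28) = ((11 + 19/(459/10))*7)*(-28) = ((11 + 19*(10/459))*7)*(-28) = ((11 + 190/459)*7)*(-28) = ((5239/459)*7)*(-28) = (36673/459)*(-28) = -1026844/459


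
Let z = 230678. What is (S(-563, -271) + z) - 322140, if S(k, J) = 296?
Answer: -91166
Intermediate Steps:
(S(-563, -271) + z) - 322140 = (296 + 230678) - 322140 = 230974 - 322140 = -91166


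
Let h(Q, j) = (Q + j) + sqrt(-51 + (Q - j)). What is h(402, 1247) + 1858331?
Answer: 1859980 + 8*I*sqrt(14) ≈ 1.86e+6 + 29.933*I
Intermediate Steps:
h(Q, j) = Q + j + sqrt(-51 + Q - j) (h(Q, j) = (Q + j) + sqrt(-51 + Q - j) = Q + j + sqrt(-51 + Q - j))
h(402, 1247) + 1858331 = (402 + 1247 + sqrt(-51 + 402 - 1*1247)) + 1858331 = (402 + 1247 + sqrt(-51 + 402 - 1247)) + 1858331 = (402 + 1247 + sqrt(-896)) + 1858331 = (402 + 1247 + 8*I*sqrt(14)) + 1858331 = (1649 + 8*I*sqrt(14)) + 1858331 = 1859980 + 8*I*sqrt(14)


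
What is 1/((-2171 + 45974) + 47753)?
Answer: 1/91556 ≈ 1.0922e-5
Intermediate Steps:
1/((-2171 + 45974) + 47753) = 1/(43803 + 47753) = 1/91556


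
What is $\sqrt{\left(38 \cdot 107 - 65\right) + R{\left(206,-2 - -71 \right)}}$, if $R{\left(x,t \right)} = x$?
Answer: $\sqrt{4207} \approx 64.861$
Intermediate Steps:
$\sqrt{\left(38 \cdot 107 - 65\right) + R{\left(206,-2 - -71 \right)}} = \sqrt{\left(38 \cdot 107 - 65\right) + 206} = \sqrt{\left(4066 - 65\right) + 206} = \sqrt{4001 + 206} = \sqrt{4207}$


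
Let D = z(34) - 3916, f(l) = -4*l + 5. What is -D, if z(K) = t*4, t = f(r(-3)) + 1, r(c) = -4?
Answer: 3828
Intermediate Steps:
f(l) = 5 - 4*l
t = 22 (t = (5 - 4*(-4)) + 1 = (5 + 16) + 1 = 21 + 1 = 22)
z(K) = 88 (z(K) = 22*4 = 88)
D = -3828 (D = 88 - 3916 = -3828)
-D = -1*(-3828) = 3828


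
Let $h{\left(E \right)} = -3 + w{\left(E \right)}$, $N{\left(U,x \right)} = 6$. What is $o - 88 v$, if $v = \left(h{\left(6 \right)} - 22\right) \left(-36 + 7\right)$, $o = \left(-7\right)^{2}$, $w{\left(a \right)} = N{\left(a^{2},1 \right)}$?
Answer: $-48439$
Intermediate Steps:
$w{\left(a \right)} = 6$
$o = 49$
$h{\left(E \right)} = 3$ ($h{\left(E \right)} = -3 + 6 = 3$)
$v = 551$ ($v = \left(3 - 22\right) \left(-36 + 7\right) = \left(-19\right) \left(-29\right) = 551$)
$o - 88 v = 49 - 48488 = -48439$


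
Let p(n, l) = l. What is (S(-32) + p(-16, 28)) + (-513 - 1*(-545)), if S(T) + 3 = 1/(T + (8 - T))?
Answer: 457/8 ≈ 57.125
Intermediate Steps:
S(T) = -23/8 (S(T) = -3 + 1/(T + (8 - T)) = -3 + 1/8 = -23/8)
(S(-32) + p(-16, 28)) + (-513 - 1*(-545)) = (-23/8 + 28) + (-513 - 1*(-545)) = 201/8 + (-513 + 545) = 201/8 + 32 = 457/8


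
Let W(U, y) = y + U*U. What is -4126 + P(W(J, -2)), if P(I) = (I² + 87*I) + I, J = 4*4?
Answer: 82742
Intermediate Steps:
J = 16
W(U, y) = y + U²
P(I) = I² + 88*I
-4126 + P(W(J, -2)) = -4126 + (-2 + 16²)*(88 + (-2 + 16²)) = -4126 + (-2 + 256)*(88 + (-2 + 256)) = -4126 + 254*(88 + 254) = -4126 + 254*342 = -4126 + 86868 = 82742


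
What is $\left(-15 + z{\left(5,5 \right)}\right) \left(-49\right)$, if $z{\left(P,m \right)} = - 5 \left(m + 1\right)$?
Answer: $2205$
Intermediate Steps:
$z{\left(P,m \right)} = -5 - 5 m$ ($z{\left(P,m \right)} = - 5 \left(1 + m\right) = -5 - 5 m$)
$\left(-15 + z{\left(5,5 \right)}\right) \left(-49\right) = \left(-15 - 30\right) \left(-49\right) = \left(-45\right) \left(-49\right) = 2205$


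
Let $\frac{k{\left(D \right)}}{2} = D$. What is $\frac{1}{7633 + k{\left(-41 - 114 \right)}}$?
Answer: $\frac{1}{7323} \approx 0.00013656$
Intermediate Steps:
$k{\left(D \right)} = 2 D$
$\frac{1}{7633 + k{\left(-41 - 114 \right)}} = \frac{1}{7633 + 2 \left(-41 - 114\right)} = \frac{1}{7633 + 2 \left(-155\right)} = \frac{1}{7633 - 310} = \frac{1}{7323}$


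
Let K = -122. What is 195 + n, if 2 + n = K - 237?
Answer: -166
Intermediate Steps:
n = -361 (n = -2 + (-122 - 237) = -2 - 359 = -361)
195 + n = 195 - 361 = -166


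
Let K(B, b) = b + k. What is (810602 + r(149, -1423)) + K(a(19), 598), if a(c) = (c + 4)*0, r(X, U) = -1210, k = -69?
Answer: 809921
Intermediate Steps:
a(c) = 0 (a(c) = (4 + c)*0 = 0)
K(B, b) = -69 + b (K(B, b) = b - 69 = -69 + b)
(810602 + r(149, -1423)) + K(a(19), 598) = (810602 - 1210) + (-69 + 598) = 809392 + 529 = 809921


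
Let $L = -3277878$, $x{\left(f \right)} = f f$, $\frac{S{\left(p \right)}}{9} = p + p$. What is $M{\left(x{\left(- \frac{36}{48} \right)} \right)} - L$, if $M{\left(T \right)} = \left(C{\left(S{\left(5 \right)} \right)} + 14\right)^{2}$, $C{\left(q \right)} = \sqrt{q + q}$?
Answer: $3278254 + 168 \sqrt{5} \approx 3.2786 \cdot 10^{6}$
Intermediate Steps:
$S{\left(p \right)} = 18 p$ ($S{\left(p \right)} = 9 \left(p + p\right) = 9 \cdot 2 p = 18 p$)
$C{\left(q \right)} = \sqrt{2} \sqrt{q}$ ($C{\left(q \right)} = \sqrt{2 q} = \sqrt{2} \sqrt{q}$)
$x{\left(f \right)} = f^{2}$
$M{\left(T \right)} = \left(14 + 6 \sqrt{5}\right)^{2}$ ($M{\left(T \right)} = \left(\sqrt{2} \sqrt{18 \cdot 5} + 14\right)^{2} = \left(\sqrt{2} \sqrt{90} + 14\right)^{2} = \left(\sqrt{2} \cdot 3 \sqrt{10} + 14\right)^{2} = \left(6 \sqrt{5} + 14\right)^{2} = \left(14 + 6 \sqrt{5}\right)^{2}$)
$M{\left(x{\left(- \frac{36}{48} \right)} \right)} - L = \left(376 + 168 \sqrt{5}\right) - -3277878 = \left(376 + 168 \sqrt{5}\right) + 3277878 = 3278254 + 168 \sqrt{5}$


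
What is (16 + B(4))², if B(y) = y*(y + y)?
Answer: 2304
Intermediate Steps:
B(y) = 2*y² (B(y) = y*(2*y) = 2*y²)
(16 + B(4))² = (16 + 2*4²)² = (16 + 2*16)² = (16 + 32)² = 48² = 2304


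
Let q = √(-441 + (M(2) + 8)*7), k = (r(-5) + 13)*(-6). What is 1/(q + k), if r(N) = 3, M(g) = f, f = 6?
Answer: -96/9559 - 7*I*√7/9559 ≈ -0.010043 - 0.0019375*I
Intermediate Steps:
M(g) = 6
k = -96 (k = (3 + 13)*(-6) = 16*(-6) = -96)
q = 7*I*√7 (q = √(-441 + (6 + 8)*7) = √(-441 + 14*7) = √(-441 + 98) = √(-343) = 7*I*√7 ≈ 18.52*I)
1/(q + k) = 1/(7*I*√7 - 96) = 1/(-96 + 7*I*√7)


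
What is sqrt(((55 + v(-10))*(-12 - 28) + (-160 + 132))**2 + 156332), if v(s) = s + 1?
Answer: 6*sqrt(101271) ≈ 1909.4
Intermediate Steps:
v(s) = 1 + s
sqrt(((55 + v(-10))*(-12 - 28) + (-160 + 132))**2 + 156332) = sqrt(((55 + (1 - 10))*(-12 - 28) + (-160 + 132))**2 + 156332) = sqrt(((55 - 9)*(-40) - 28)**2 + 156332) = sqrt((46*(-40) - 28)**2 + 156332) = sqrt((-1840 - 28)**2 + 156332) = sqrt((-1868)**2 + 156332) = sqrt(3489424 + 156332) = sqrt(3645756) = 6*sqrt(101271)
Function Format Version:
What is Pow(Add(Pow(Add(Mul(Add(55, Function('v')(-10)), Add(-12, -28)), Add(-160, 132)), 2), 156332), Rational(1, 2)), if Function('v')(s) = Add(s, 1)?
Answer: Mul(6, Pow(101271, Rational(1, 2))) ≈ 1909.4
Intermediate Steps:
Function('v')(s) = Add(1, s)
Pow(Add(Pow(Add(Mul(Add(55, Function('v')(-10)), Add(-12, -28)), Add(-160, 132)), 2), 156332), Rational(1, 2)) = Pow(Add(Pow(Add(Mul(Add(55, Add(1, -10)), Add(-12, -28)), Add(-160, 132)), 2), 156332), Rational(1, 2)) = Pow(Add(Pow(Add(Mul(Add(55, -9), -40), -28), 2), 156332), Rational(1, 2)) = Pow(Add(Pow(Add(Mul(46, -40), -28), 2), 156332), Rational(1, 2)) = Pow(Add(Pow(Add(-1840, -28), 2), 156332), Rational(1, 2)) = Pow(Add(Pow(-1868, 2), 156332), Rational(1, 2)) = Pow(Add(3489424, 156332), Rational(1, 2)) = Pow(3645756, Rational(1, 2)) = Mul(6, Pow(101271, Rational(1, 2)))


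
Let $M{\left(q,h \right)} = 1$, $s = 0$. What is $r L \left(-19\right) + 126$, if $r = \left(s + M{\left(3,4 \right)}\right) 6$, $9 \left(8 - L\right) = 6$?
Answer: $-710$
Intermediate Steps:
$L = \frac{22}{3}$ ($L = 8 - \frac{2}{3} = \frac{22}{3} \approx 7.3333$)
$r = 6$ ($r = \left(0 + 1\right) 6 = 1 \cdot 6 = 6$)
$r L \left(-19\right) + 126 = 6 \cdot \frac{22}{3} \left(-19\right) + 126 = 6 \left(- \frac{418}{3}\right) + 126 = -836 + 126 = -710$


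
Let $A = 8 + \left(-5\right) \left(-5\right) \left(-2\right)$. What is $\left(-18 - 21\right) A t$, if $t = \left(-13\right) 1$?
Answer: $-21294$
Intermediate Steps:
$t = -13$
$A = -42$ ($A = 8 + 25 \left(-2\right) = 8 - 50 = -42$)
$\left(-18 - 21\right) A t = \left(-18 - 21\right) \left(-42\right) \left(-13\right) = \left(-39\right) \left(-42\right) \left(-13\right) = 1638 \left(-13\right) = -21294$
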